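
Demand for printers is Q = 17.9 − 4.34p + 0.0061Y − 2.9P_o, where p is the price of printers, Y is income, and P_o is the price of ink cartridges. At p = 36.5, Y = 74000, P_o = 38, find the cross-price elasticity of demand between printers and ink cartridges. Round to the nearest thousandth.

Evaluating quantity at (p, Y, P_o) gives Q = 17.9 − 4.34(36.5) + 0.0061(74000) − 2.9(38) = 17.9 − 158.41 + 451.4 − 110.2 = 200.69.
∂Q/∂P_o = −2.9, so E_xy = -2.9·(38/200.69) ≈ -0.549.
E_xy < 0: the goods are complements.

-0.549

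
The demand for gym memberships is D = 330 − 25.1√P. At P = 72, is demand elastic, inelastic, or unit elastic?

inelastic

At P = 72, D = 117.0194.
dD/dP = −25.1/(2√P) = −25.1/(2·8.4853).
Point elasticity E = (dD/dP)·(P/D) = -1.479 × 72/117.0194 ≈ -0.910.
|E| ≈ 0.910 < 1, so demand is inelastic.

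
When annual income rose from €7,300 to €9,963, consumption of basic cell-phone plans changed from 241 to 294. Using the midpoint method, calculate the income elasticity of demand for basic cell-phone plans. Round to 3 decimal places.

0.642

%ΔQ = (294 − 241)/[(241+294)/2] = 53/267.5 ≈ 0.1981.
%ΔI = (9,963 − 7,300)/[(7,300+9,963)/2] = 2663/8631.5 ≈ 0.3085.
E_I = %ΔQ/%ΔI ≈ 0.642.
E_I ∈ (0,1): normal good (necessity).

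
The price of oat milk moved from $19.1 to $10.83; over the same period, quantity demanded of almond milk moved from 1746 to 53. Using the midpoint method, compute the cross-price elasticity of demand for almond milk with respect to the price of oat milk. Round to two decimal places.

%ΔQ_x = (53 − 1746)/[(1746+53)/2] = -1693/899.5 ≈ -1.8822.
%ΔP_y = (10.83 − 19.1)/[(19.1+10.83)/2] ≈ -0.5526.
E_xy = -1.8822/-0.5526 ≈ 3.41.
E_xy > 0, so almond milk and oat milk are substitutes.

3.41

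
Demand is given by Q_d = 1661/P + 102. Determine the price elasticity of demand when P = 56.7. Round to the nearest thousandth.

At P = 56.7, Q_d = 131.2945.
dQ_d/dP = −1661/P² = −0.5167.
Point elasticity E = (dQ_d/dP)·(P/Q_d) = -0.5167 × 56.7/131.2945 ≈ -0.223.
|E| < 1, so demand is inelastic at this price.

-0.223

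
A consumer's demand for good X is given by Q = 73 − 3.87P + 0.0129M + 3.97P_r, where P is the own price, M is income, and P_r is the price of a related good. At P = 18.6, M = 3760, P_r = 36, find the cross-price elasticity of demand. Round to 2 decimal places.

Q = 73 − 3.87(18.6) + 0.0129(3760) + 3.97(36) = 73 − 71.982 + 48.504 + 142.92 = 192.442.
∂Q/∂P_r = +3.97, so E_xy = 3.97·(36/192.442) ≈ 0.74.
E_xy > 0: the goods are substitutes.

0.74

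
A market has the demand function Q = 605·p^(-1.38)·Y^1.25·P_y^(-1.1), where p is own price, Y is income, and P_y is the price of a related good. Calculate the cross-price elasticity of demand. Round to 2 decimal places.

For a Cobb–Douglas (constant-elasticity) form Q = A·P_y^α·…, the elasticity with respect to P_y equals the exponent α at every point.
Here the exponent on P_y is -1.1, so the cross-price elasticity of demand is -1.10.

-1.10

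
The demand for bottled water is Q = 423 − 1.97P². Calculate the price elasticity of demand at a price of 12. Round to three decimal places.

-4.072

At P = 12, Q = 139.32.
dQ/dP = −2·1.97·P = −47.28.
Point elasticity E = (dQ/dP)·(P/Q) = -47.28 × 12/139.32 ≈ -4.072.
|E| > 1, so demand is elastic at this price.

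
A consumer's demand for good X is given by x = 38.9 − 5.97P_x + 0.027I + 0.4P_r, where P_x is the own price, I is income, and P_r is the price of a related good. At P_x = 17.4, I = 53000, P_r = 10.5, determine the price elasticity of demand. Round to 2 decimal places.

-0.08

Substituting, x = 38.9 − 5.97(17.4) + 0.027(53000) + 0.4(10.5) = 38.9 − 103.878 + 1431 + 4.2 = 1370.222.
∂x/∂P_x = −5.97, so E_p = (−5.97)·(17.4/1370.222) ≈ -0.08.
|E_p| < 1: demand is inelastic.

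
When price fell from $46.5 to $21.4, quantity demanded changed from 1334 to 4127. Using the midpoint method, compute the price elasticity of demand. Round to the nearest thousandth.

-1.384

%ΔQ = (4127 − 1334)/[(1334 + 4127)/2] = 2793/2730.5 ≈ 1.0229.
%Δp = (21.4 − 46.5)/[(46.5 + 21.4)/2] = -25.1/33.95 ≈ -0.7393.
Arc elasticity E = %ΔQ/%Δp ≈ 1.0229/-0.7393 ≈ -1.384.
|E| > 1: demand is elastic over this range.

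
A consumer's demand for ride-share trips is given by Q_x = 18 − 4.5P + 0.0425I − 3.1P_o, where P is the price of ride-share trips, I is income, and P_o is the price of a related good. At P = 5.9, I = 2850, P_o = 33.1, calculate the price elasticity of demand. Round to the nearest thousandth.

-2.664

At the given point, Q_x = 18 − 4.5(5.9) + 0.0425(2850) − 3.1(33.1) = 18 − 26.55 + 121.125 − 102.61 = 9.965.
∂Q_x/∂P = −4.5, so E_p = (−4.5)·(5.9/9.965) ≈ -2.664.
|E_p| > 1: demand is elastic.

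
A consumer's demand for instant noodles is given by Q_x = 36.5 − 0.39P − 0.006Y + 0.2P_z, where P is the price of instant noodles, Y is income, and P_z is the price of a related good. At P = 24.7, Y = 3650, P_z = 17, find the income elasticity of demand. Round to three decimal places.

At the given point, Q_x = 36.5 − 0.39(24.7) − 0.006(3650) + 0.2(17) = 36.5 − 9.633 − 21.9 + 3.4 = 8.367.
∂Q_x/∂Y = −0.006, so E_I = -0.006·(3650/8.367) ≈ -2.617.
E_I < 0: inferior good.

-2.617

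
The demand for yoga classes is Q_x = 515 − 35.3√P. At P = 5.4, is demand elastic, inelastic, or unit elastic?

inelastic

At P = 5.4, Q_x = 432.9702.
dQ_x/dP = −35.3/(2√P) = −35.3/(2·2.3238).
Point elasticity E = (dQ_x/dP)·(P/Q_x) = -7.5954 × 5.4/432.9702 ≈ -0.095.
|E| ≈ 0.095 < 1, so demand is inelastic.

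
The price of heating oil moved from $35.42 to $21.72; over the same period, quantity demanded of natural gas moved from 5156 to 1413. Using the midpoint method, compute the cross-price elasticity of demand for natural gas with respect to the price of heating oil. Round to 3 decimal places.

2.377

%ΔQ_x = (1413 − 5156)/[(5156+1413)/2] = -3743/3284.5 ≈ -1.1396.
%ΔP_y = (21.72 − 35.42)/[(35.42+21.72)/2] ≈ -0.4795.
E_xy = -1.1396/-0.4795 ≈ 2.377.
E_xy > 0, so natural gas and heating oil are substitutes.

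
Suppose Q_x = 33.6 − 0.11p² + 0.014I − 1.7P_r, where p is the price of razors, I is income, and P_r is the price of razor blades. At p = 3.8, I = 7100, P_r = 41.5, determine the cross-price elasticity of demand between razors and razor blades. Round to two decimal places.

-1.16

Substituting, Q_x = 33.6 − 0.11(3.8)² + 0.014(7100) − 1.7(41.5) = 33.6 − 1.5884 + 99.4 − 70.55 = 60.8616.
∂Q_x/∂P_r = −1.7, so E_xy = -1.7·(41.5/60.8616) ≈ -1.16.
E_xy < 0: the goods are complements.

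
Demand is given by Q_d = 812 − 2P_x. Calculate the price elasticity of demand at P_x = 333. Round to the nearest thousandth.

-4.562

At P_x = 333, Q_d = 146.
dQ_d/dP_x = −2.
Point elasticity E = (dQ_d/dP_x)·(P_x/Q_d) = -2 × 333/146 ≈ -4.562.
|E| > 1, so demand is elastic at this price.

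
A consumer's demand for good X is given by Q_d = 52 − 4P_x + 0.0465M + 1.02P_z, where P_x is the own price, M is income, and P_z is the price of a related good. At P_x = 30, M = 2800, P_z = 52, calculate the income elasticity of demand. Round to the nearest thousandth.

Q_d = 52 − 4(30) + 0.0465(2800) + 1.02(52) = 52 − 120 + 130.2 + 53.04 = 115.24.
∂Q_d/∂M = +0.0465, so E_I = 0.0465·(2800/115.24) ≈ 1.130.
E_I > 1: normal good (luxury).

1.130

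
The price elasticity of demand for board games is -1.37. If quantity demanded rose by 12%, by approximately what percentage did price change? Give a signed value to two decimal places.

-8.76

%ΔQ ≈ E × %ΔP ⇒ %ΔP = %ΔQ / E = (12%)/(-1.37) ≈ -8.76%.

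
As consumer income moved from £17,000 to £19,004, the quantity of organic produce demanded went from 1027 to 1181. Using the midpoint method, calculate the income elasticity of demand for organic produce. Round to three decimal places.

%ΔQ = (1181 − 1027)/[(1027+1181)/2] = 154/1104 ≈ 0.1395.
%ΔM = (19,004 − 17,000)/[(17,000+19,004)/2] = 2004/18002 ≈ 0.1113.
E_I = %ΔQ/%ΔM ≈ 1.253.
E_I > 1: normal good (luxury).

1.253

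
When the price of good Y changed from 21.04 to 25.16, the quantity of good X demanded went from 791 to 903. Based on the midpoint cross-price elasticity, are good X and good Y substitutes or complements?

substitutes

%ΔQ_x = (903 − 791)/[(791+903)/2] = 112/847 ≈ 0.1322.
%ΔP_y = (25.16 − 21.04)/[(21.04+25.16)/2] ≈ 0.1784.
E_xy = 0.1322/0.1784 ≈ 0.741.
E_xy > 0, so the goods are substitutes.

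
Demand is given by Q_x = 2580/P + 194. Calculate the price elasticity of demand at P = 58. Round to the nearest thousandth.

At P = 58, Q_x = 238.4828.
dQ_x/dP = −2580/P² = −0.7669.
Point elasticity E = (dQ_x/dP)·(P/Q_x) = -0.7669 × 58/238.4828 ≈ -0.187.
|E| < 1, so demand is inelastic at this price.

-0.187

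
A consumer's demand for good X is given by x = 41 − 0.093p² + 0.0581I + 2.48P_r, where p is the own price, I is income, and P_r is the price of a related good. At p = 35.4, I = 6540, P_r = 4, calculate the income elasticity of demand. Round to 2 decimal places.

1.21

Evaluating quantity at (p, I, P_r) gives x = 41 − 0.093(35.4)² + 0.0581(6540) + 2.48(4) = 41 − 116.5439 + 379.974 + 9.92 = 314.3501.
∂x/∂I = +0.0581, so E_I = 0.0581·(6540/314.3501) ≈ 1.21.
E_I > 1: normal good (luxury).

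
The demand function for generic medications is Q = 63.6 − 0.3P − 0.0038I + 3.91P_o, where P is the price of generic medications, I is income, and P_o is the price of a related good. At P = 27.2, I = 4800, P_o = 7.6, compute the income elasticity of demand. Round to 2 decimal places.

At the given point, Q = 63.6 − 0.3(27.2) − 0.0038(4800) + 3.91(7.6) = 63.6 − 8.16 − 18.24 + 29.716 = 66.916.
∂Q/∂I = −0.0038, so E_I = -0.0038·(4800/66.916) ≈ -0.27.
E_I < 0: inferior good.

-0.27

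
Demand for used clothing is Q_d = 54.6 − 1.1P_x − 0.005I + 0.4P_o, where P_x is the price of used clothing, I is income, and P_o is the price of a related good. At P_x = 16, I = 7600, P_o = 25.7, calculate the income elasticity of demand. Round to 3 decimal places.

-4.095

First evaluate Q_d: 54.6 − 1.1(16) − 0.005(7600) + 0.4(25.7) = 54.6 − 17.6 − 38 + 10.28 = 9.28.
∂Q_d/∂I = −0.005, so E_I = -0.005·(7600/9.28) ≈ -4.095.
E_I < 0: inferior good.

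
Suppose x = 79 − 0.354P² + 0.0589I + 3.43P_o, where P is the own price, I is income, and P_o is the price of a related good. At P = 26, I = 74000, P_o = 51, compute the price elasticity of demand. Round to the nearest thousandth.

-0.109

Evaluating quantity at (P, I, P_o) gives x = 79 − 0.354(26)² + 0.0589(74000) + 3.43(51) = 79 − 239.304 + 4358.6 + 174.93 = 4373.226.
∂x/∂P = −2·0.354·P = -18.408, so E_p = -18.408·(26/4373.226) ≈ -0.109.
|E_p| < 1: demand is inelastic.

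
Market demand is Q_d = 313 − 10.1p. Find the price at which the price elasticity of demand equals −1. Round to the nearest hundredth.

15.50

For linear demand Q_d = a − bp, E = −bp/(a − bp). |E| = 1 ⇒ bp = a − bp ⇒ p = a/(2b).
p = 313/(2·10.1) ≈ 15.50.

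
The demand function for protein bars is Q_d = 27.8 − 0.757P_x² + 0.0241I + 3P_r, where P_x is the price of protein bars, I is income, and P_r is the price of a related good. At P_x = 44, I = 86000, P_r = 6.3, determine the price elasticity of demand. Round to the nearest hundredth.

-4.48

Substituting, Q_d = 27.8 − 0.757(44)² + 0.0241(86000) + 3(6.3) = 27.8 − 1465.552 + 2072.6 + 18.9 = 653.748.
∂Q_d/∂P_x = −2·0.757·P_x = -66.616, so E_p = -66.616·(44/653.748) ≈ -4.48.
|E_p| > 1: demand is elastic.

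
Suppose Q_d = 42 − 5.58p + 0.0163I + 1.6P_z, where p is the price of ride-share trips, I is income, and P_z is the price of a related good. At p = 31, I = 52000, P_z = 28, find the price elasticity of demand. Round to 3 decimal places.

-0.227

Q_d = 42 − 5.58(31) + 0.0163(52000) + 1.6(28) = 42 − 172.98 + 847.6 + 44.8 = 761.42.
∂Q_d/∂p = −5.58, so E_p = (−5.58)·(31/761.42) ≈ -0.227.
|E_p| < 1: demand is inelastic.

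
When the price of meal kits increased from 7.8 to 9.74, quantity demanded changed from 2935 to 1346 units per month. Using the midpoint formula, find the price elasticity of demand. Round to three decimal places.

-3.356

%Δq = (1346 − 2935)/[(2935 + 1346)/2] = -1589/2140.5 ≈ -0.7423.
%ΔP = (9.74 − 7.8)/[(7.8 + 9.74)/2] = 1.94/8.77 ≈ 0.2212.
Arc elasticity E = %Δq/%ΔP ≈ -0.7423/0.2212 ≈ -3.356.
|E| > 1: demand is elastic over this range.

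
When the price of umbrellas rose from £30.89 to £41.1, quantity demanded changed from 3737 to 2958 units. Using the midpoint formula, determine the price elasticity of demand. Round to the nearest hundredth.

-0.82

%Δq = (2958 − 3737)/[(3737 + 2958)/2] = -779/3347.5 ≈ -0.2327.
%ΔP = (41.1 − 30.89)/[(30.89 + 41.1)/2] = 10.21/35.995 ≈ 0.2837.
Arc elasticity E = %Δq/%ΔP ≈ -0.2327/0.2837 ≈ -0.82.
|E| < 1: demand is inelastic over this range.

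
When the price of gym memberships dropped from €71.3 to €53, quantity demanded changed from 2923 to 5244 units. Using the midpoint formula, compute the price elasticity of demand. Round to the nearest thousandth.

-1.930

%ΔQ = (5244 − 2923)/[(2923 + 5244)/2] = 2321/4083.5 ≈ 0.5684.
%ΔP = (53 − 71.3)/[(71.3 + 53)/2] = -18.3/62.15 ≈ -0.2944.
Arc elasticity E = %ΔQ/%ΔP ≈ 0.5684/-0.2944 ≈ -1.930.
|E| > 1: demand is elastic over this range.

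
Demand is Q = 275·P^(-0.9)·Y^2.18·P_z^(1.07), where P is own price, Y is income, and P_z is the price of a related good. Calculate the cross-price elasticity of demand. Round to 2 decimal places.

For a Cobb–Douglas (constant-elasticity) form Q = A·P_z^α·…, the elasticity with respect to P_z equals the exponent α at every point.
Here the exponent on P_z is 1.07, so the cross-price elasticity of demand is 1.07.

1.07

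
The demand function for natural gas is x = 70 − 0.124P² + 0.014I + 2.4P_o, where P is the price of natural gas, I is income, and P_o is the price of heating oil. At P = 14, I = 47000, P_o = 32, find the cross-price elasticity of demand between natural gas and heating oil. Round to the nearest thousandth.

At the given point, x = 70 − 0.124(14)² + 0.014(47000) + 2.4(32) = 70 − 24.304 + 658 + 76.8 = 780.496.
∂x/∂P_o = +2.4, so E_xy = 2.4·(32/780.496) ≈ 0.098.
E_xy > 0: the goods are substitutes.

0.098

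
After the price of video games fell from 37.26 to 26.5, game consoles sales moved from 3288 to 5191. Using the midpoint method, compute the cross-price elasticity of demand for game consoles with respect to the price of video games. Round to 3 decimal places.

%ΔQ_x = (5191 − 3288)/[(3288+5191)/2] = 1903/4239.5 ≈ 0.4489.
%ΔP_y = (26.5 − 37.26)/[(37.26+26.5)/2] ≈ -0.3375.
E_xy = 0.4489/-0.3375 ≈ -1.330.
E_xy < 0, so game consoles and video games are complements.

-1.330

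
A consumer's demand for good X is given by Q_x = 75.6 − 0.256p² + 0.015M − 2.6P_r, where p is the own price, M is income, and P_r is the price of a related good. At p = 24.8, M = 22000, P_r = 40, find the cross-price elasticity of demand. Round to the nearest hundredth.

At the given point, Q_x = 75.6 − 0.256(24.8)² + 0.015(22000) − 2.6(40) = 75.6 − 157.4502 + 330 − 104 = 144.1498.
∂Q_x/∂P_r = −2.6, so E_xy = -2.6·(40/144.1498) ≈ -0.72.
E_xy < 0: the goods are complements.

-0.72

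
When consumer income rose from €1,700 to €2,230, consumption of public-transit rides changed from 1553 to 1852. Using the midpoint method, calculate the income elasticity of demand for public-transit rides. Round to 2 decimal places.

%ΔQ = (1852 − 1553)/[(1553+1852)/2] = 299/1702.5 ≈ 0.1756.
%ΔI = (2,230 − 1,700)/[(1,700+2,230)/2] = 530/1965 ≈ 0.2697.
E_I = %ΔQ/%ΔI ≈ 0.65.
E_I ∈ (0,1): normal good (necessity).

0.65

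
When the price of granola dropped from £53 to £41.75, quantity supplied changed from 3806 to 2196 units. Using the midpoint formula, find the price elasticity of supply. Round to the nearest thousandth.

2.259

%Δq = (2196 − 3806)/[(3806 + 2196)/2] = -1610/3001 ≈ -0.5365.
%ΔP = (41.75 − 53)/[(53 + 41.75)/2] = -11.25/47.375 ≈ -0.2375.
Arc elasticity E = %Δq/%ΔP ≈ -0.5365/-0.2375 ≈ 2.259.
|E| > 1: supply is elastic over this range.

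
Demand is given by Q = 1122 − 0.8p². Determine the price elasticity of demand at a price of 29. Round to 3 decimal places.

At p = 29, Q = 449.2.
dQ/dp = −2·0.8·p = −46.4.
Point elasticity E = (dQ/dp)·(p/Q) = -46.4 × 29/449.2 ≈ -2.996.
|E| > 1, so demand is elastic at this price.

-2.996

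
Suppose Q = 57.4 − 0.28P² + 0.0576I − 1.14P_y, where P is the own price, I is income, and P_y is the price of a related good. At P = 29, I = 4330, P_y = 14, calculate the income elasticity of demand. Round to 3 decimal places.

At the given point, Q = 57.4 − 0.28(29)² + 0.0576(4330) − 1.14(14) = 57.4 − 235.48 + 249.408 − 15.96 = 55.368.
∂Q/∂I = +0.0576, so E_I = 0.0576·(4330/55.368) ≈ 4.505.
E_I > 1: normal good (luxury).

4.505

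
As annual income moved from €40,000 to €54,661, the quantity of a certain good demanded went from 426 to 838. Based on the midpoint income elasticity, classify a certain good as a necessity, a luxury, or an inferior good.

%ΔQ = (838 − 426)/[(426+838)/2] = 412/632 ≈ 0.6519.
%ΔI = (54,661 − 40,000)/[(40,000+54,661)/2] = 14661/47330.5 ≈ 0.3098.
E_I = %ΔQ/%ΔI ≈ 2.105.
E_I > 1: normal good (luxury).

luxury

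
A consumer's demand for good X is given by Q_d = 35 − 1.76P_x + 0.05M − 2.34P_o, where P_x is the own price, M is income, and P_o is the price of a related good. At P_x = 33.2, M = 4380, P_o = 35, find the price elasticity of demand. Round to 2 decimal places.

Q_d = 35 − 1.76(33.2) + 0.05(4380) − 2.34(35) = 35 − 58.432 + 219 − 81.9 = 113.668.
∂Q_d/∂P_x = −1.76, so E_p = (−1.76)·(33.2/113.668) ≈ -0.51.
|E_p| < 1: demand is inelastic.

-0.51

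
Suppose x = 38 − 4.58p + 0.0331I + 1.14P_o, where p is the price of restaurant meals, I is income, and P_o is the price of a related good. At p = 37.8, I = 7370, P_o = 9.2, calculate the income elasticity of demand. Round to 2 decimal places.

x = 38 − 4.58(37.8) + 0.0331(7370) + 1.14(9.2) = 38 − 173.124 + 243.947 + 10.488 = 119.311.
∂x/∂I = +0.0331, so E_I = 0.0331·(7370/119.311) ≈ 2.04.
E_I > 1: normal good (luxury).

2.04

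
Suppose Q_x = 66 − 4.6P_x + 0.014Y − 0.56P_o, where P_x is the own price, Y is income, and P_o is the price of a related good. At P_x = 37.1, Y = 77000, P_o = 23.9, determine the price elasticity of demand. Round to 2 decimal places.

Substituting, Q_x = 66 − 4.6(37.1) + 0.014(77000) − 0.56(23.9) = 66 − 170.66 + 1078 − 13.384 = 959.956.
∂Q_x/∂P_x = −4.6, so E_p = (−4.6)·(37.1/959.956) ≈ -0.18.
|E_p| < 1: demand is inelastic.

-0.18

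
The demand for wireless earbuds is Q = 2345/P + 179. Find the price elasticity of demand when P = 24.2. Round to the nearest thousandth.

At P = 24.2, Q = 275.9008.
dQ/dP = −2345/P² = −4.0042.
Point elasticity E = (dQ/dP)·(P/Q) = -4.0042 × 24.2/275.9008 ≈ -0.351.
|E| < 1, so demand is inelastic at this price.

-0.351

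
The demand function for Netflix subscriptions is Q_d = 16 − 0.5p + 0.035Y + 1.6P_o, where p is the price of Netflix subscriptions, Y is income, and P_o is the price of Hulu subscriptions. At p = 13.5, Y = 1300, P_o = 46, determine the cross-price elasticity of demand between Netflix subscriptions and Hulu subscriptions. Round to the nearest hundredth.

0.57

Q_d = 16 − 0.5(13.5) + 0.035(1300) + 1.6(46) = 16 − 6.75 + 45.5 + 73.6 = 128.35.
∂Q_d/∂P_o = +1.6, so E_xy = 1.6·(46/128.35) ≈ 0.57.
E_xy > 0: the goods are substitutes.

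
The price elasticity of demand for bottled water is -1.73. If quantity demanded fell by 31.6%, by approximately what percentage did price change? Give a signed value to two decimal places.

%ΔQ ≈ E × %ΔP ⇒ %ΔP = %ΔQ / E = (-31.6%)/(-1.73) ≈ 18.27%.

18.27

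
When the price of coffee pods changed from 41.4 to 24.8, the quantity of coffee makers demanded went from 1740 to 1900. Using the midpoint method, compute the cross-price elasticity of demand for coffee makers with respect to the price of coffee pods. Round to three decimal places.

%ΔQ_x = (1900 − 1740)/[(1740+1900)/2] = 160/1820 ≈ 0.0879.
%ΔP_y = (24.8 − 41.4)/[(41.4+24.8)/2] ≈ -0.5015.
E_xy = 0.0879/-0.5015 ≈ -0.175.
E_xy < 0, so coffee makers and coffee pods are complements.

-0.175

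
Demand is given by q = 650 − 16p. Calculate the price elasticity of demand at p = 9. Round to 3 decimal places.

At p = 9, q = 506.
dq/dp = −16.
Point elasticity E = (dq/dp)·(p/q) = -16 × 9/506 ≈ -0.285.
|E| < 1, so demand is inelastic at this price.

-0.285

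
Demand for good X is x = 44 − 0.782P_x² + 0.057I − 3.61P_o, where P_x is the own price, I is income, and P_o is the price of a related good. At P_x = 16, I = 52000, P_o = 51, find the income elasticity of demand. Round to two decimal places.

1.13

Evaluating quantity at (P_x, I, P_o) gives x = 44 − 0.782(16)² + 0.057(52000) − 3.61(51) = 44 − 200.192 + 2964 − 184.11 = 2623.698.
∂x/∂I = +0.057, so E_I = 0.057·(52000/2623.698) ≈ 1.13.
E_I > 1: normal good (luxury).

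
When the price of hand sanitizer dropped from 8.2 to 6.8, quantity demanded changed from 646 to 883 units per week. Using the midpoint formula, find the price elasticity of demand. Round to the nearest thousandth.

-1.661

%ΔQ = (883 − 646)/[(646 + 883)/2] = 237/764.5 ≈ 0.3100.
%Δp = (6.8 − 8.2)/[(8.2 + 6.8)/2] = -1.4/7.5 ≈ -0.1867.
Arc elasticity E = %ΔQ/%Δp ≈ 0.3100/-0.1867 ≈ -1.661.
|E| > 1: demand is elastic over this range.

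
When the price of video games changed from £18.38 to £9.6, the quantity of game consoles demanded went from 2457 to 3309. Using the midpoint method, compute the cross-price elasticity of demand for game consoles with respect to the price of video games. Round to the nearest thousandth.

%ΔQ_x = (3309 − 2457)/[(2457+3309)/2] = 852/2883 ≈ 0.2955.
%ΔP_y = (9.6 − 18.38)/[(18.38+9.6)/2] ≈ -0.6276.
E_xy = 0.2955/-0.6276 ≈ -0.471.
E_xy < 0, so game consoles and video games are complements.

-0.471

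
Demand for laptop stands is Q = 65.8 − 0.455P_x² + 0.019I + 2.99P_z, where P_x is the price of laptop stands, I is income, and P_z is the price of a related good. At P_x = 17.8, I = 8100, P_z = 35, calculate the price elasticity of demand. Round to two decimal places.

-1.60

Q = 65.8 − 0.455(17.8)² + 0.019(8100) + 2.99(35) = 65.8 − 144.1622 + 153.9 + 104.65 = 180.1878.
∂Q/∂P_x = −2·0.455·P_x = -16.198, so E_p = -16.198·(17.8/180.1878) ≈ -1.60.
|E_p| > 1: demand is elastic.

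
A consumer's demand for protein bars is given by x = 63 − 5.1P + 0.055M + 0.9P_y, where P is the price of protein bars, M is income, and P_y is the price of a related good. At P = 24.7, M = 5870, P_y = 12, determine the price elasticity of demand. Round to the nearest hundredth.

-0.47

Evaluating quantity at (P, M, P_y) gives x = 63 − 5.1(24.7) + 0.055(5870) + 0.9(12) = 63 − 125.97 + 322.85 + 10.8 = 270.68.
∂x/∂P = −5.1, so E_p = (−5.1)·(24.7/270.68) ≈ -0.47.
|E_p| < 1: demand is inelastic.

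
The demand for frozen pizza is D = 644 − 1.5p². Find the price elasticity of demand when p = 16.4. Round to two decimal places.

At p = 16.4, D = 240.56.
dD/dp = −2·1.5·p = −49.2.
Point elasticity E = (dD/dp)·(p/D) = -49.2 × 16.4/240.56 ≈ -3.35.
|E| > 1, so demand is elastic at this price.

-3.35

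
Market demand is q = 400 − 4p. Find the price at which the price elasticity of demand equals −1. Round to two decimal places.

For linear demand q = a − bp, E = −bp/(a − bp). |E| = 1 ⇒ bp = a − bp ⇒ p = a/(2b).
p = 400/(2·4) = 50.00.

50.00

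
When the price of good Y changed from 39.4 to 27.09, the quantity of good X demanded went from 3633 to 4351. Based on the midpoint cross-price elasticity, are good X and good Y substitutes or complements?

complements

%ΔQ_x = (4351 − 3633)/[(3633+4351)/2] = 718/3992 ≈ 0.1799.
%ΔP_y = (27.09 − 39.4)/[(39.4+27.09)/2] ≈ -0.3703.
E_xy = 0.1799/-0.3703 ≈ -0.486.
E_xy < 0, so the goods are complements.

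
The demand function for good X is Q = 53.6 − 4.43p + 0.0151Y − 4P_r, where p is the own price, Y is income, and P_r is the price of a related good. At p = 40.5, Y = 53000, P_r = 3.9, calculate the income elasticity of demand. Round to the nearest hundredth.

Evaluating quantity at (p, Y, P_r) gives Q = 53.6 − 4.43(40.5) + 0.0151(53000) − 4(3.9) = 53.6 − 179.415 + 800.3 − 15.6 = 658.885.
∂Q/∂Y = +0.0151, so E_I = 0.0151·(53000/658.885) ≈ 1.21.
E_I > 1: normal good (luxury).

1.21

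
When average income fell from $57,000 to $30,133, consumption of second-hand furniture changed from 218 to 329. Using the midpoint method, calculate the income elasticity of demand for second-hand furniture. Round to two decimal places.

-0.66

%ΔQ = (329 − 218)/[(218+329)/2] = 111/273.5 ≈ 0.4059.
%ΔI = (30,133 − 57,000)/[(57,000+30,133)/2] = -26867/43566.5 ≈ -0.6167.
E_I = %ΔQ/%ΔI ≈ -0.66.
E_I < 0: inferior good.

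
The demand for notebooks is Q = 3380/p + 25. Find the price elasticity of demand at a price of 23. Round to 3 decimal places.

-0.855

At p = 23, Q = 171.9565.
dQ/dp = −3380/p² = −6.3894.
Point elasticity E = (dQ/dp)·(p/Q) = -6.3894 × 23/171.9565 ≈ -0.855.
|E| < 1, so demand is inelastic at this price.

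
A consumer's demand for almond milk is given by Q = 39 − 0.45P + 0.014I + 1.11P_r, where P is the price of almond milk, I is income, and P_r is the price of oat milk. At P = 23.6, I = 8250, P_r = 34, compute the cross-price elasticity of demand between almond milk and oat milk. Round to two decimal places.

Q = 39 − 0.45(23.6) + 0.014(8250) + 1.11(34) = 39 − 10.62 + 115.5 + 37.74 = 181.62.
∂Q/∂P_r = +1.11, so E_xy = 1.11·(34/181.62) ≈ 0.21.
E_xy > 0: the goods are substitutes.

0.21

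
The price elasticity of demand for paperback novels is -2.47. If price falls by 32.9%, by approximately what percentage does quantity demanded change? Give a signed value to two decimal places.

%ΔQ ≈ E × %ΔP = (-2.47) × (-32.9%) ≈ 81.26%.

81.26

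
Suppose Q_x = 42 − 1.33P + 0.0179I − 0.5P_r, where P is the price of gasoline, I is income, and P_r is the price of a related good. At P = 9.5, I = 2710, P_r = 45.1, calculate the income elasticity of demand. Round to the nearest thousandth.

0.877

Substituting, Q_x = 42 − 1.33(9.5) + 0.0179(2710) − 0.5(45.1) = 42 − 12.635 + 48.509 − 22.55 = 55.324.
∂Q_x/∂I = +0.0179, so E_I = 0.0179·(2710/55.324) ≈ 0.877.
E_I ∈ (0,1): normal good (necessity).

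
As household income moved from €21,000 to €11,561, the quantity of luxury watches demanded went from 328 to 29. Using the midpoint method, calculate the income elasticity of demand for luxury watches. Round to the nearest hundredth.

%ΔQ = (29 − 328)/[(328+29)/2] = -299/178.5 ≈ -1.6751.
%ΔY = (11,561 − 21,000)/[(21,000+11,561)/2] = -9439/16280.5 ≈ -0.5798.
E_I = %ΔQ/%ΔY ≈ 2.89.
E_I > 1: normal good (luxury).

2.89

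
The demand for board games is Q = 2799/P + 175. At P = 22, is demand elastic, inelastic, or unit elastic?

At P = 22, Q = 302.2273.
dQ/dP = −2799/P² = −5.7831.
Point elasticity E = (dQ/dP)·(P/Q) = -5.7831 × 22/302.2273 ≈ -0.421.
|E| ≈ 0.421 < 1, so demand is inelastic.

inelastic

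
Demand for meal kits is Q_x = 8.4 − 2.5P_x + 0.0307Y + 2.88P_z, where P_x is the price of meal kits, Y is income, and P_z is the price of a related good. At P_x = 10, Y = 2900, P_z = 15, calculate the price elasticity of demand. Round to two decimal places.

At the given point, Q_x = 8.4 − 2.5(10) + 0.0307(2900) + 2.88(15) = 8.4 − 25 + 89.03 + 43.2 = 115.63.
∂Q_x/∂P_x = −2.5, so E_p = (−2.5)·(10/115.63) ≈ -0.22.
|E_p| < 1: demand is inelastic.

-0.22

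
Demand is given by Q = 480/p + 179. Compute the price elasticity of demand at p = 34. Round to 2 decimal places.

At p = 34, Q = 193.1176.
dQ/dp = −480/p² = −0.4152.
Point elasticity E = (dQ/dp)·(p/Q) = -0.4152 × 34/193.1176 ≈ -0.07.
|E| < 1, so demand is inelastic at this price.

-0.07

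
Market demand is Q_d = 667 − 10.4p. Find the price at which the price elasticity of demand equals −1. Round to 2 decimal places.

For linear demand Q_d = a − bp, E = −bp/(a − bp). |E| = 1 ⇒ bp = a − bp ⇒ p = a/(2b).
p = 667/(2·10.4) ≈ 32.07.

32.07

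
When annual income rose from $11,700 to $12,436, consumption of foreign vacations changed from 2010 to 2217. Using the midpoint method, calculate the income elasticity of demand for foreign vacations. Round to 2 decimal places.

%ΔQ = (2217 − 2010)/[(2010+2217)/2] = 207/2113.5 ≈ 0.0979.
%ΔM = (12,436 − 11,700)/[(11,700+12,436)/2] = 736/12068 ≈ 0.0610.
E_I = %ΔQ/%ΔM ≈ 1.61.
E_I > 1: normal good (luxury).

1.61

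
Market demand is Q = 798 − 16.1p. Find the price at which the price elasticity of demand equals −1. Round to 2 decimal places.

For linear demand Q = a − bp, E = −bp/(a − bp). |E| = 1 ⇒ bp = a − bp ⇒ p = a/(2b).
p = 798/(2·16.1) ≈ 24.78.

24.78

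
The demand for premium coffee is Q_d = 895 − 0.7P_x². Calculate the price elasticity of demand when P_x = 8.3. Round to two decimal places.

-0.11

At P_x = 8.3, Q_d = 846.777.
dQ_d/dP_x = −2·0.7·P_x = −11.62.
Point elasticity E = (dQ_d/dP_x)·(P_x/Q_d) = -11.62 × 8.3/846.777 ≈ -0.11.
|E| < 1, so demand is inelastic at this price.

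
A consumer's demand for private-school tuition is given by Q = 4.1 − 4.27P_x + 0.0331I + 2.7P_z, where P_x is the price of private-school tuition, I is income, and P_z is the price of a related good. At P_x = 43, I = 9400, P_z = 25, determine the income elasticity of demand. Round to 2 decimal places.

1.56

First evaluate Q: 4.1 − 4.27(43) + 0.0331(9400) + 2.7(25) = 4.1 − 183.61 + 311.14 + 67.5 = 199.13.
∂Q/∂I = +0.0331, so E_I = 0.0331·(9400/199.13) ≈ 1.56.
E_I > 1: normal good (luxury).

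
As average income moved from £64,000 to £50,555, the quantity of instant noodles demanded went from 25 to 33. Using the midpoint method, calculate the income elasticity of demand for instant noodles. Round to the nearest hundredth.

-1.18

%ΔQ = (33 − 25)/[(25+33)/2] = 8/29 ≈ 0.2759.
%ΔI = (50,555 − 64,000)/[(64,000+50,555)/2] = -13445/57277.5 ≈ -0.2347.
E_I = %ΔQ/%ΔI ≈ -1.18.
E_I < 0: inferior good.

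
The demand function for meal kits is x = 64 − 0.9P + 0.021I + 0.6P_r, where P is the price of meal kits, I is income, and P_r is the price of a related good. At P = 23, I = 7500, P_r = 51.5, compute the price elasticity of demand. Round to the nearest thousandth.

First evaluate x: 64 − 0.9(23) + 0.021(7500) + 0.6(51.5) = 64 − 20.7 + 157.5 + 30.9 = 231.7.
∂x/∂P = −0.9, so E_p = (−0.9)·(23/231.7) ≈ -0.089.
|E_p| < 1: demand is inelastic.

-0.089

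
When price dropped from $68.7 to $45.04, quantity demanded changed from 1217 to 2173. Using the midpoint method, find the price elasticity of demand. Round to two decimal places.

-1.36

%Δq = (2173 − 1217)/[(1217 + 2173)/2] = 956/1695 ≈ 0.5640.
%Δp = (45.04 − 68.7)/[(68.7 + 45.04)/2] = -23.66/56.87 ≈ -0.4160.
Arc elasticity E = %Δq/%Δp ≈ 0.5640/-0.4160 ≈ -1.36.
|E| > 1: demand is elastic over this range.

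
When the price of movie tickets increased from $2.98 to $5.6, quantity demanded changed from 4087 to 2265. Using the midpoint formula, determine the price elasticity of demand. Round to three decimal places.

%ΔQ = (2265 − 4087)/[(4087 + 2265)/2] = -1822/3176 ≈ -0.5737.
%ΔP = (5.6 − 2.98)/[(2.98 + 5.6)/2] = 2.62/4.29 ≈ 0.6107.
Arc elasticity E = %ΔQ/%ΔP ≈ -0.5737/0.6107 ≈ -0.939.
|E| < 1: demand is inelastic over this range.

-0.939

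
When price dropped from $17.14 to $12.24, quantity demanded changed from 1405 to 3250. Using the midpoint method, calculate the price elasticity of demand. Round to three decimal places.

-2.376

%ΔQ = (3250 − 1405)/[(1405 + 3250)/2] = 1845/2327.5 ≈ 0.7927.
%ΔP = (12.24 − 17.14)/[(17.14 + 12.24)/2] = -4.9/14.69 ≈ -0.3336.
Arc elasticity E = %ΔQ/%ΔP ≈ 0.7927/-0.3336 ≈ -2.376.
|E| > 1: demand is elastic over this range.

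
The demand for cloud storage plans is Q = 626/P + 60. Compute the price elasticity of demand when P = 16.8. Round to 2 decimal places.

At P = 16.8, Q = 97.2619.
dQ/dP = −626/P² = −2.218.
Point elasticity E = (dQ/dP)·(P/Q) = -2.218 × 16.8/97.2619 ≈ -0.38.
|E| < 1, so demand is inelastic at this price.

-0.38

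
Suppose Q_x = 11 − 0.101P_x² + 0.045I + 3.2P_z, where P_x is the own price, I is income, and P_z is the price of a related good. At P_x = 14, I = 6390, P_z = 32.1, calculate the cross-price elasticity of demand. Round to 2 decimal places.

0.27

First evaluate Q_x: 11 − 0.101(14)² + 0.045(6390) + 3.2(32.1) = 11 − 19.796 + 287.55 + 102.72 = 381.474.
∂Q_x/∂P_z = +3.2, so E_xy = 3.2·(32.1/381.474) ≈ 0.27.
E_xy > 0: the goods are substitutes.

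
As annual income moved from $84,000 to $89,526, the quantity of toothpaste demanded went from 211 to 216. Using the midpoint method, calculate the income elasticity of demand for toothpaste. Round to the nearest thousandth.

0.368

%ΔQ = (216 − 211)/[(211+216)/2] = 5/213.5 ≈ 0.0234.
%ΔM = (89,526 − 84,000)/[(84,000+89,526)/2] = 5526/86763 ≈ 0.0637.
E_I = %ΔQ/%ΔM ≈ 0.368.
E_I ∈ (0,1): normal good (necessity).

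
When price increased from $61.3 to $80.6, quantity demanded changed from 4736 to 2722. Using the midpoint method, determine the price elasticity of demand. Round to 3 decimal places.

-1.985

%ΔQ = (2722 − 4736)/[(4736 + 2722)/2] = -2014/3729 ≈ -0.5401.
%Δp = (80.6 − 61.3)/[(61.3 + 80.6)/2] = 19.3/70.95 ≈ 0.2720.
Arc elasticity E = %ΔQ/%Δp ≈ -0.5401/0.2720 ≈ -1.985.
|E| > 1: demand is elastic over this range.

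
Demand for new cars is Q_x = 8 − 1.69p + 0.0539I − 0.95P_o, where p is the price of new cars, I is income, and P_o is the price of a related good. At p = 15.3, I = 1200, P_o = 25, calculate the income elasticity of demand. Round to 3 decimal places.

2.803

First evaluate Q_x: 8 − 1.69(15.3) + 0.0539(1200) − 0.95(25) = 8 − 25.857 + 64.68 − 23.75 = 23.073.
∂Q_x/∂I = +0.0539, so E_I = 0.0539·(1200/23.073) ≈ 2.803.
E_I > 1: normal good (luxury).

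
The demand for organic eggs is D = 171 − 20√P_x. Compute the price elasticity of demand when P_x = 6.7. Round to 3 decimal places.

At P_x = 6.7, D = 119.2313.
dD/dP_x = −20/(2√P_x) = −20/(2·2.5884).
Point elasticity E = (dD/dP_x)·(P_x/D) = -3.8633 × 6.7/119.2313 ≈ -0.217.
|E| < 1, so demand is inelastic at this price.

-0.217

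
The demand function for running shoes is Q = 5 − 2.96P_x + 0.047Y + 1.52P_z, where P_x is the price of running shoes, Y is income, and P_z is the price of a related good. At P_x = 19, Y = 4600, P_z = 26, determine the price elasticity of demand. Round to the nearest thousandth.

At the given point, Q = 5 − 2.96(19) + 0.047(4600) + 1.52(26) = 5 − 56.24 + 216.2 + 39.52 = 204.48.
∂Q/∂P_x = −2.96, so E_p = (−2.96)·(19/204.48) ≈ -0.275.
|E_p| < 1: demand is inelastic.

-0.275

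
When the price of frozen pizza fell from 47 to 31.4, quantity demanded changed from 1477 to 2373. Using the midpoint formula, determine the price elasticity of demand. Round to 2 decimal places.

%Δq = (2373 − 1477)/[(1477 + 2373)/2] = 896/1925 ≈ 0.4655.
%ΔP = (31.4 − 47)/[(47 + 31.4)/2] = -15.6/39.2 ≈ -0.3980.
Arc elasticity E = %Δq/%ΔP ≈ 0.4655/-0.3980 ≈ -1.17.
|E| > 1: demand is elastic over this range.

-1.17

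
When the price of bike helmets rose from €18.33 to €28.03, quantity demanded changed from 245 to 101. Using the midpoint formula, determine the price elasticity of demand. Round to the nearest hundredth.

%ΔQ = (101 − 245)/[(245 + 101)/2] = -144/173 ≈ -0.8324.
%ΔP = (28.03 − 18.33)/[(18.33 + 28.03)/2] = 9.7/23.18 ≈ 0.4185.
Arc elasticity E = %ΔQ/%ΔP ≈ -0.8324/0.4185 ≈ -1.99.
|E| > 1: demand is elastic over this range.

-1.99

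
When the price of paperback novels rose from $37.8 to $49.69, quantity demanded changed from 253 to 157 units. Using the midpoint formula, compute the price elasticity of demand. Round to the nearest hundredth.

-1.72

%Δq = (157 − 253)/[(253 + 157)/2] = -96/205 ≈ -0.4683.
%ΔP = (49.69 − 37.8)/[(37.8 + 49.69)/2] = 11.89/43.745 ≈ 0.2718.
Arc elasticity E = %Δq/%ΔP ≈ -0.4683/0.2718 ≈ -1.72.
|E| > 1: demand is elastic over this range.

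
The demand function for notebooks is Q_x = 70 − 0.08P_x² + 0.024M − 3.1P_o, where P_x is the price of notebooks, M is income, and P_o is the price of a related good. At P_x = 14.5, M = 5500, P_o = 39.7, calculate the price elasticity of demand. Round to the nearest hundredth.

-0.54

Evaluating quantity at (P_x, M, P_o) gives Q_x = 70 − 0.08(14.5)² + 0.024(5500) − 3.1(39.7) = 70 − 16.82 + 132 − 123.07 = 62.11.
∂Q_x/∂P_x = −2·0.08·P_x = -2.32, so E_p = -2.32·(14.5/62.11) ≈ -0.54.
|E_p| < 1: demand is inelastic.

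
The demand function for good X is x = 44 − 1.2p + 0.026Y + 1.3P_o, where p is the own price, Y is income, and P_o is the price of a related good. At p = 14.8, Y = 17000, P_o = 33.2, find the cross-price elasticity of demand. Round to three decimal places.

Evaluating quantity at (p, Y, P_o) gives x = 44 − 1.2(14.8) + 0.026(17000) + 1.3(33.2) = 44 − 17.76 + 442 + 43.16 = 511.4.
∂x/∂P_o = +1.3, so E_xy = 1.3·(33.2/511.4) ≈ 0.084.
E_xy > 0: the goods are substitutes.

0.084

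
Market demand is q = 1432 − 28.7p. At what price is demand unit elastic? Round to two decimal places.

24.95

For linear demand q = a − bp, E = −bp/(a − bp). |E| = 1 ⇒ bp = a − bp ⇒ p = a/(2b).
p = 1432/(2·28.7) ≈ 24.95.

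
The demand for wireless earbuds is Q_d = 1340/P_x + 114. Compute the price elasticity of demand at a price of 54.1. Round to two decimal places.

-0.18

At P_x = 54.1, Q_d = 138.7689.
dQ_d/dP_x = −1340/P_x² = −0.4578.
Point elasticity E = (dQ_d/dP_x)·(P_x/Q_d) = -0.4578 × 54.1/138.7689 ≈ -0.18.
|E| < 1, so demand is inelastic at this price.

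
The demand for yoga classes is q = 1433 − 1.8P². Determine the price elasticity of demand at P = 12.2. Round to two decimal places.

At P = 12.2, q = 1165.088.
dq/dP = −2·1.8·P = −43.92.
Point elasticity E = (dq/dP)·(P/q) = -43.92 × 12.2/1165.088 ≈ -0.46.
|E| < 1, so demand is inelastic at this price.

-0.46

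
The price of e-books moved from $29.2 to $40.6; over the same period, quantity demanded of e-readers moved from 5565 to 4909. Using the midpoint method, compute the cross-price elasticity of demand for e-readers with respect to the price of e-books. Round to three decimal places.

-0.383

%ΔQ_x = (4909 − 5565)/[(5565+4909)/2] = -656/5237 ≈ -0.1253.
%ΔP_y = (40.6 − 29.2)/[(29.2+40.6)/2] ≈ 0.3266.
E_xy = -0.1253/0.3266 ≈ -0.383.
E_xy < 0, so e-readers and e-books are complements.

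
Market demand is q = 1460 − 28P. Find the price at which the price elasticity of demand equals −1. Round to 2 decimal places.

26.07

For linear demand q = a − bP, E = −bP/(a − bP). |E| = 1 ⇒ bP = a − bP ⇒ P = a/(2b).
P = 1460/(2·28) ≈ 26.07.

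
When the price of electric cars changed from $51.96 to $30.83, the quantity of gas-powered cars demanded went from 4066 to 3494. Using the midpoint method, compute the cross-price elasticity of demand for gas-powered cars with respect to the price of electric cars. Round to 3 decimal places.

0.296

%ΔQ_x = (3494 − 4066)/[(4066+3494)/2] = -572/3780 ≈ -0.1513.
%ΔP_y = (30.83 − 51.96)/[(51.96+30.83)/2] ≈ -0.5104.
E_xy = -0.1513/-0.5104 ≈ 0.296.
E_xy > 0, so gas-powered cars and electric cars are substitutes.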